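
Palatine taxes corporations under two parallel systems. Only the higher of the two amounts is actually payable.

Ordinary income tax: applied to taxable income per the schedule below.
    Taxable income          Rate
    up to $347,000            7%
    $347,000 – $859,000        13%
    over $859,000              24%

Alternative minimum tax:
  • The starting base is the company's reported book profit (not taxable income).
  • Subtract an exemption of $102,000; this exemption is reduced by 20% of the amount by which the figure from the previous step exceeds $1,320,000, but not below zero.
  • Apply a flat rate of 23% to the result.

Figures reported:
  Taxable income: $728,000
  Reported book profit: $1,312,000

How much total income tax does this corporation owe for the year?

Ordinary income tax:
  $347,000 × 7% = $24,290
  $381,000 × 13% = $49,530
  → $73,820

Alternative minimum tax:
  Base (reported book profit): $1,312,000
  Exemption: $1,312,000 ≤ $1,320,000, so full $102,000 applies
  Base: $1,312,000 − $102,000 = $1,210,000
  $1,210,000 × 23% = $278,300

$278,300 > $73,820, so the alternative minimum tax is the binding amount.

$278,300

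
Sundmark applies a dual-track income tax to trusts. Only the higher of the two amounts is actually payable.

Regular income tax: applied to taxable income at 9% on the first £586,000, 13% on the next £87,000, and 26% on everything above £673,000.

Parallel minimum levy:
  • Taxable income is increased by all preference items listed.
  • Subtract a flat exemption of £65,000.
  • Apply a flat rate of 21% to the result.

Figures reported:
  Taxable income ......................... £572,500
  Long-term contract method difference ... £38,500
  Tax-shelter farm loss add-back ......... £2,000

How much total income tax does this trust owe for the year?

£115,080

Parallel minimum levy:
  Adjusted income: £572,500 + £38,500 + £2,000 = £613,000
  Less exemption £65,000 → base £548,000
  £548,000 × 21% = £115,080

Regular income tax:
  £572,500 × 9% = £51,525

£115,080 > £51,525, so the parallel minimum levy is the binding amount.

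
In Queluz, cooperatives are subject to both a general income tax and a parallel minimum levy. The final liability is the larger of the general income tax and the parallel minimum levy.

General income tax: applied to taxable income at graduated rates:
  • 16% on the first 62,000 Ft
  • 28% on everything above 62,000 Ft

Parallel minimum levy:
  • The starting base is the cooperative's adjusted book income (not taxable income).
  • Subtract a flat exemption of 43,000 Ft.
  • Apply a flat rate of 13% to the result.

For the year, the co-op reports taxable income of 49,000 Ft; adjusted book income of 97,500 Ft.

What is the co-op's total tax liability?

Parallel minimum levy:
  Base (adjusted book income): 97,500 Ft
  Less exemption 43,000 Ft → base 54,500 Ft
  54,500 Ft × 13% = 7,085 Ft

General income tax:
  49,000 Ft × 16% = 7,840 Ft

7,840 Ft > 7,085 Ft, so the general income tax governs.

7,840 Ft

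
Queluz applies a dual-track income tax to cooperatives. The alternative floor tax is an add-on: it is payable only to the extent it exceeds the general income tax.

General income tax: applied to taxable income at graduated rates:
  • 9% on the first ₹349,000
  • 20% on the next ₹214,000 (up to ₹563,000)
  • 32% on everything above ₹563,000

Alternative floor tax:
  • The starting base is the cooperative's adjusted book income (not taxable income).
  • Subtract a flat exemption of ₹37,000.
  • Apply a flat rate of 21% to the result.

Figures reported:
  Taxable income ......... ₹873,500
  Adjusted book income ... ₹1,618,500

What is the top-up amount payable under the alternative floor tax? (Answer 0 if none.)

Alternative floor tax:
  Base (adjusted book income): ₹1,618,500
  Less exemption ₹37,000 → base ₹1,581,500
  ₹1,581,500 × 21% = ₹332,115

General income tax:
  ₹349,000 × 9% = ₹31,410
  ₹214,000 × 20% = ₹42,800
  ₹310,500 × 32% = ₹99,360
  → ₹173,570

Excess of alternative floor tax over general income tax: ₹332,115 − ₹173,570 = ₹158,545.

₹158,545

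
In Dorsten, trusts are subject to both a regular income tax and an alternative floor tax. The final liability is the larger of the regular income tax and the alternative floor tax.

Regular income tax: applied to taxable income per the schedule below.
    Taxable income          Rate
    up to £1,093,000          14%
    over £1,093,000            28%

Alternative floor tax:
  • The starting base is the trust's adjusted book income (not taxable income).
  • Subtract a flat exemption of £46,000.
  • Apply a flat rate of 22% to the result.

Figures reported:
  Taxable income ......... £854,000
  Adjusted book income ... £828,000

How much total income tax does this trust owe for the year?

£172,040

Alternative floor tax:
  Base (adjusted book income): £828,000
  Less exemption £46,000 → base £782,000
  £782,000 × 22% = £172,040

Regular income tax:
  £854,000 × 14% = £119,560

£172,040 > £119,560, so the alternative floor tax is the binding amount.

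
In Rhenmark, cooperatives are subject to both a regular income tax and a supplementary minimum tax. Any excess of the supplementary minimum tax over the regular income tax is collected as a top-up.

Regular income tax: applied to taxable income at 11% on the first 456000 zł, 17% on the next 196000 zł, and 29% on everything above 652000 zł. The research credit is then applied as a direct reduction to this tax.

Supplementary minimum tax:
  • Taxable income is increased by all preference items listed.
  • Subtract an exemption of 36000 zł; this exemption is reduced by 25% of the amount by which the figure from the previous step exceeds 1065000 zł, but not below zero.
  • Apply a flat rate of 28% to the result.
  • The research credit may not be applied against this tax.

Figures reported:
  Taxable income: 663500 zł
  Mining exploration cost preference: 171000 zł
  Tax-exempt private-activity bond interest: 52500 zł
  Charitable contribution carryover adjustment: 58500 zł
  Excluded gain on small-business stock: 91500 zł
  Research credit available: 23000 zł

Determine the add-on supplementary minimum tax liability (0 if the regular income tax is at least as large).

216465 zł

Regular income tax:
  456000 zł × 11% = 50160 zł
  196000 zł × 17% = 33320 zł
  11500 zł × 29% = 3335 zł
  → 86815 zł
  Less research credit 23000 zł → 63815 zł

Supplementary minimum tax:
  Adjusted income: 663500 zł + 171000 zł + 52500 zł + 58500 zł + 91500 zł = 1037000 zł
  Exemption: 1037000 zł ≤ 1065000 zł, so full 36000 zł applies
  Base: 1037000 zł − 36000 zł = 1001000 zł
  1001000 zł × 28% = 280280 zł

Excess of supplementary minimum tax over regular income tax: 280280 zł − 63815 zł = 216465 zł.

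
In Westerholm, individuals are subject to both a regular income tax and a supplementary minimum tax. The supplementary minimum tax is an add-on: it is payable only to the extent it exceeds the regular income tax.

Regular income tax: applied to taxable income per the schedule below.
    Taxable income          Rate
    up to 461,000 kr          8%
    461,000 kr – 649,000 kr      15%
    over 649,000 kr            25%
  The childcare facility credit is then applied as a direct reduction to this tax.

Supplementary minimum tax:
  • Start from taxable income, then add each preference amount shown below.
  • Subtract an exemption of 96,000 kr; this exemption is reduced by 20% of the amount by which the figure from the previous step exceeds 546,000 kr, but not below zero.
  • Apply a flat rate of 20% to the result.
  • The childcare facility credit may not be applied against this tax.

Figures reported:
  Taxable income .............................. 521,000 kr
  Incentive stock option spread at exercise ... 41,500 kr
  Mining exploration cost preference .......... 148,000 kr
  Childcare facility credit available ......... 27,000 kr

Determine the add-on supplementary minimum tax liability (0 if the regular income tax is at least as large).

110,600 kr

Supplementary minimum tax:
  Adjusted income: 521,000 kr + 41,500 kr + 148,000 kr = 710,500 kr
  Exemption: 96,000 kr − 20% × (710,500 kr − 546,000 kr) = 96,000 kr − 32,900 kr = 63,100 kr
  Base: 710,500 kr − 63,100 kr = 647,400 kr
  647,400 kr × 20% = 129,480 kr

Regular income tax:
  461,000 kr × 8% = 36,880 kr
  60,000 kr × 15% = 9,000 kr
  → 45,880 kr
  Less childcare facility credit 27,000 kr → 18,880 kr

Excess of supplementary minimum tax over regular income tax: 129,480 kr − 18,880 kr = 110,600 kr.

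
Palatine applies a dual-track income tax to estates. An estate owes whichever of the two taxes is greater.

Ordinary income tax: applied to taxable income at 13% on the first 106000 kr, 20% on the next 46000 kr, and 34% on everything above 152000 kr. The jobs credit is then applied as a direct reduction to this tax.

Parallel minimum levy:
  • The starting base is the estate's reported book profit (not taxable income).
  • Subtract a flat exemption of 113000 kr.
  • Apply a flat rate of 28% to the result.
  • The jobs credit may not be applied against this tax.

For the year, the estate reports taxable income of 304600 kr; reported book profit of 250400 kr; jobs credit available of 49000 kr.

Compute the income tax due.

38472 kr

Parallel minimum levy:
  Base (reported book profit): 250400 kr
  Less exemption 113000 kr → base 137400 kr
  137400 kr × 28% = 38472 kr

Ordinary income tax:
  106000 kr × 13% = 13780 kr
  46000 kr × 20% = 9200 kr
  152600 kr × 34% = 51884 kr
  → 74864 kr
  Less jobs credit 49000 kr → 25864 kr

38472 kr > 25864 kr, so the parallel minimum levy is the binding amount.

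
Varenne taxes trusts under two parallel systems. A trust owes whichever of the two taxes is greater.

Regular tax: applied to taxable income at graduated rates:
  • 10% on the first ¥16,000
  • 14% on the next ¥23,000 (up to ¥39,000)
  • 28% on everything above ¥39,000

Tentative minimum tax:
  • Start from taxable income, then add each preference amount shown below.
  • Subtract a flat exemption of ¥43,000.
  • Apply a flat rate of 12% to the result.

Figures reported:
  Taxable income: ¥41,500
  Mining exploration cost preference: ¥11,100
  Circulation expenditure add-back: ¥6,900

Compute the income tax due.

¥5,520

Regular tax:
  ¥16,000 × 10% = ¥1,600
  ¥23,000 × 14% = ¥3,220
  ¥2,500 × 28% = ¥700
  → ¥5,520

Tentative minimum tax:
  Adjusted income: ¥41,500 + ¥11,100 + ¥6,900 = ¥59,500
  Less exemption ¥43,000 → base ¥16,500
  ¥16,500 × 12% = ¥1,980

¥5,520 > ¥1,980, so the regular tax governs.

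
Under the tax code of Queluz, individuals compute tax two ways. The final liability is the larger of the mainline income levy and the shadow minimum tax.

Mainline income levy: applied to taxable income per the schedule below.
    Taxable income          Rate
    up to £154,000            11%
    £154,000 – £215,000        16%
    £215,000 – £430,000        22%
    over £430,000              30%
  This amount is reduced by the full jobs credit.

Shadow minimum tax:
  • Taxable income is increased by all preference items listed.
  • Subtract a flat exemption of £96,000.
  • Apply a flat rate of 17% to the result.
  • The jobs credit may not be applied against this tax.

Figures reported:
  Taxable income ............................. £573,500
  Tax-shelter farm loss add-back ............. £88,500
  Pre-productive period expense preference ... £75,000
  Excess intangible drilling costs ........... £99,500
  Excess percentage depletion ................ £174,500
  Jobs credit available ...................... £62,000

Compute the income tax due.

£155,550

Shadow minimum tax:
  Adjusted income: £573,500 + £88,500 + £75,000 + £99,500 + £174,500 = £1,011,000
  Less exemption £96,000 → base £915,000
  £915,000 × 17% = £155,550

Mainline income levy:
  £154,000 × 11% = £16,940
  £61,000 × 16% = £9,760
  £215,000 × 22% = £47,300
  £143,500 × 30% = £43,050
  → £117,050
  Less jobs credit £62,000 → £55,050

£155,550 > £55,050, so the shadow minimum tax is the binding amount.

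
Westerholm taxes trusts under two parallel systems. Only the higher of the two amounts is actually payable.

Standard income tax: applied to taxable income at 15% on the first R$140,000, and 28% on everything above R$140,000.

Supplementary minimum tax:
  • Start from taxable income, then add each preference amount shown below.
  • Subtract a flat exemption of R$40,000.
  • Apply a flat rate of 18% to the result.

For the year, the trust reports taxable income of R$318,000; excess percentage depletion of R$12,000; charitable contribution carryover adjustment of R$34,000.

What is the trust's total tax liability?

Standard income tax:
  R$140,000 × 15% = R$21,000
  R$178,000 × 28% = R$49,840
  → R$70,840

Supplementary minimum tax:
  Adjusted income: R$318,000 + R$12,000 + R$34,000 = R$364,000
  Less exemption R$40,000 → base R$324,000
  R$324,000 × 18% = R$58,320

R$70,840 > R$58,320, so the standard income tax governs.

R$70,840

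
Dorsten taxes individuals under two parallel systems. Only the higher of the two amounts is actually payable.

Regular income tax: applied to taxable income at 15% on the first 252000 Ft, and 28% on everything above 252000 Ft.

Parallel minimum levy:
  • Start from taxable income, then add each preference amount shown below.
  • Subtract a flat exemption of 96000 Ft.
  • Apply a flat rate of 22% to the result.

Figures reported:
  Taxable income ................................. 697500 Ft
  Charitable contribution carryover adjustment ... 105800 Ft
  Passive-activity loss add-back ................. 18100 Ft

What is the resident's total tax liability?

Parallel minimum levy:
  Adjusted income: 697500 Ft + 105800 Ft + 18100 Ft = 821400 Ft
  Less exemption 96000 Ft → base 725400 Ft
  725400 Ft × 22% = 159588 Ft

Regular income tax:
  252000 Ft × 15% = 37800 Ft
  445500 Ft × 28% = 124740 Ft
  → 162540 Ft

162540 Ft > 159588 Ft, so the regular income tax governs.

162540 Ft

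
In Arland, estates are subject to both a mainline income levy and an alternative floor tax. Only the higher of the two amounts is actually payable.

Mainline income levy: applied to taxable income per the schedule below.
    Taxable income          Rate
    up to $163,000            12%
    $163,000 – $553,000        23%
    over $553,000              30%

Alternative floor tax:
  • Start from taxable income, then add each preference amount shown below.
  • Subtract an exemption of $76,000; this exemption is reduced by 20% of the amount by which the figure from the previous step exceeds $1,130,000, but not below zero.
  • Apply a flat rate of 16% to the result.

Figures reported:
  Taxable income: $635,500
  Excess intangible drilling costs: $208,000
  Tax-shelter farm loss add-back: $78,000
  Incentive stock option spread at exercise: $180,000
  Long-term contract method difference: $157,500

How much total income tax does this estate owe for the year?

Alternative floor tax:
  Adjusted income: $635,500 + $208,000 + $78,000 + $180,000 + $157,500 = $1,259,000
  Exemption: $76,000 − 20% × ($1,259,000 − $1,130,000) = $76,000 − $25,800 = $50,200
  Base: $1,259,000 − $50,200 = $1,208,800
  $1,208,800 × 16% = $193,408

Mainline income levy:
  $163,000 × 12% = $19,560
  $390,000 × 23% = $89,700
  $82,500 × 30% = $24,750
  → $134,010

$193,408 > $134,010, so the alternative floor tax is the binding amount.

$193,408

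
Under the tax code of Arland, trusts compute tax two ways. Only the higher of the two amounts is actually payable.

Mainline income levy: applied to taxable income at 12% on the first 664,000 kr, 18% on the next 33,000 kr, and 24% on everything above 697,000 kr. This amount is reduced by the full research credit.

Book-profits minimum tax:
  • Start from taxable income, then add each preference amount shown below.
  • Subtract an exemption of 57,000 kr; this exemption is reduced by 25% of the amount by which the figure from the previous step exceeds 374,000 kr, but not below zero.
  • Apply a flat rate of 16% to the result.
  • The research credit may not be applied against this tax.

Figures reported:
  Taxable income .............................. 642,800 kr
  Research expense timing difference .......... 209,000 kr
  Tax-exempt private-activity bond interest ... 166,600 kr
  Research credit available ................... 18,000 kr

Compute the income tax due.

162,944 kr

Mainline income levy:
  642,800 kr × 12% = 77,136 kr
  Less research credit 18,000 kr → 59,136 kr

Book-profits minimum tax:
  Adjusted income: 642,800 kr + 209,000 kr + 166,600 kr = 1,018,400 kr
  Exemption: 25% × (1,018,400 kr − 374,000 kr) = 161,100 kr ≥ 57,000 kr, so the exemption is fully phased out
  Base: 1,018,400 kr − 0 kr = 1,018,400 kr
  1,018,400 kr × 16% = 162,944 kr

162,944 kr > 59,136 kr, so the book-profits minimum tax is the binding amount.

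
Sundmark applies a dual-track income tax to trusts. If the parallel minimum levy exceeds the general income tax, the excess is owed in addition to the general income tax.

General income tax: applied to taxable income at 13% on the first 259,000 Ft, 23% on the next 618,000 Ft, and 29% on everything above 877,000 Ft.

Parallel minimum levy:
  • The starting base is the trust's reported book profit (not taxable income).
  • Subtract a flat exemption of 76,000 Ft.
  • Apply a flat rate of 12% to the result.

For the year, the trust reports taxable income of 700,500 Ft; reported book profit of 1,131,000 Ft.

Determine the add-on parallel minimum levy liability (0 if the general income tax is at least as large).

0 Ft

General income tax:
  259,000 Ft × 13% = 33,670 Ft
  441,500 Ft × 23% = 101,545 Ft
  → 135,215 Ft

Parallel minimum levy:
  Base (reported book profit): 1,131,000 Ft
  Less exemption 76,000 Ft → base 1,055,000 Ft
  1,055,000 Ft × 12% = 126,600 Ft

126,600 Ft ≤ 135,215 Ft, so no add-on is due.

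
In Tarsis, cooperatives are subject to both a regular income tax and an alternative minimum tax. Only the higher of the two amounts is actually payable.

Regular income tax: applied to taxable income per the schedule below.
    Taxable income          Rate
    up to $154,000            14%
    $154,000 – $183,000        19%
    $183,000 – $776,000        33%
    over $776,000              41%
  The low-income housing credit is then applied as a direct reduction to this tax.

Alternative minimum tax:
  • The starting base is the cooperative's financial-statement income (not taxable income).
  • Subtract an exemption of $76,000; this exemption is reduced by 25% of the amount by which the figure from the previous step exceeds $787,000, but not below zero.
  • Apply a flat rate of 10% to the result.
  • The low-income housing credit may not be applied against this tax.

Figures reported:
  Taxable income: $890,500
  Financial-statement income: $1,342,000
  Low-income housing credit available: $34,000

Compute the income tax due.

$235,705

Alternative minimum tax:
  Base (financial-statement income): $1,342,000
  Exemption: 25% × ($1,342,000 − $787,000) = $138,750 ≥ $76,000, so the exemption is fully phased out
  Base: $1,342,000 − $0 = $1,342,000
  $1,342,000 × 10% = $134,200

Regular income tax:
  $154,000 × 14% = $21,560
  $29,000 × 19% = $5,510
  $593,000 × 33% = $195,690
  $114,500 × 41% = $46,945
  → $269,705
  Less low-income housing credit $34,000 → $235,705

$235,705 > $134,200, so the regular income tax governs.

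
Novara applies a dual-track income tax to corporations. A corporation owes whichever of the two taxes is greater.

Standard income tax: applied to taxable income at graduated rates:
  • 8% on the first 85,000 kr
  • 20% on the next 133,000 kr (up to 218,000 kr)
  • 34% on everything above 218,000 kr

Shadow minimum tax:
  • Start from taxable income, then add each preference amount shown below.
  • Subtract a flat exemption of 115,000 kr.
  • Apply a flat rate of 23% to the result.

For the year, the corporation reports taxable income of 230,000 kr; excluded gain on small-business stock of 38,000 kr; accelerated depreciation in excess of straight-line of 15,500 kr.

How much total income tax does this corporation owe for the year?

38,755 kr

Shadow minimum tax:
  Adjusted income: 230,000 kr + 38,000 kr + 15,500 kr = 283,500 kr
  Less exemption 115,000 kr → base 168,500 kr
  168,500 kr × 23% = 38,755 kr

Standard income tax:
  85,000 kr × 8% = 6,800 kr
  133,000 kr × 20% = 26,600 kr
  12,000 kr × 34% = 4,080 kr
  → 37,480 kr

38,755 kr > 37,480 kr, so the shadow minimum tax is the binding amount.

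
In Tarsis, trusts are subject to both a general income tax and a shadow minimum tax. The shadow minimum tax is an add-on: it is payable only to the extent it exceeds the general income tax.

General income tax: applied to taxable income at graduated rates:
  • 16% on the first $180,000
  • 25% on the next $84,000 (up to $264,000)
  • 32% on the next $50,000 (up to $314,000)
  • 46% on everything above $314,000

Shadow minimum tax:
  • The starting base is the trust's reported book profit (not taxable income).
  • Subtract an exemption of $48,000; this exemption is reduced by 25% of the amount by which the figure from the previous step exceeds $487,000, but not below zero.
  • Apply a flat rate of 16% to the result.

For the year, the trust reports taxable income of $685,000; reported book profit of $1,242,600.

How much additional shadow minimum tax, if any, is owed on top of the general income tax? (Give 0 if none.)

$0

Shadow minimum tax:
  Base (reported book profit): $1,242,600
  Exemption: 25% × ($1,242,600 − $487,000) = $188,900 ≥ $48,000, so the exemption is fully phased out
  Base: $1,242,600 − $0 = $1,242,600
  $1,242,600 × 16% = $198,816

General income tax:
  $180,000 × 16% = $28,800
  $84,000 × 25% = $21,000
  $50,000 × 32% = $16,000
  $371,000 × 46% = $170,660
  → $236,460

$198,816 ≤ $236,460, so no add-on is due.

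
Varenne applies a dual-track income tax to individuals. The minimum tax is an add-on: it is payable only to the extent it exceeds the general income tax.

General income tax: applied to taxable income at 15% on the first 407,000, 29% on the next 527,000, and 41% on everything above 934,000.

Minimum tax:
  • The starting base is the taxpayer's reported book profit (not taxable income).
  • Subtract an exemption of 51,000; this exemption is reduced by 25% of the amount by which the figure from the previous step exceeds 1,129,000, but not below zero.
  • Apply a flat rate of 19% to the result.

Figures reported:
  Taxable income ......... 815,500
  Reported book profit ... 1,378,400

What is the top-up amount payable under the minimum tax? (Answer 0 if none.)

General income tax:
  407,000 × 15% = 61,050
  408,500 × 29% = 118,465
  → 179,515

Minimum tax:
  Base (reported book profit): 1,378,400
  Exemption: 25% × (1,378,400 − 1,129,000) = 62,350 ≥ 51,000, so the exemption is fully phased out
  Base: 1,378,400 − 0 = 1,378,400
  1,378,400 × 19% = 261,896

Excess of minimum tax over general income tax: 261,896 − 179,515 = 82,381.

82,381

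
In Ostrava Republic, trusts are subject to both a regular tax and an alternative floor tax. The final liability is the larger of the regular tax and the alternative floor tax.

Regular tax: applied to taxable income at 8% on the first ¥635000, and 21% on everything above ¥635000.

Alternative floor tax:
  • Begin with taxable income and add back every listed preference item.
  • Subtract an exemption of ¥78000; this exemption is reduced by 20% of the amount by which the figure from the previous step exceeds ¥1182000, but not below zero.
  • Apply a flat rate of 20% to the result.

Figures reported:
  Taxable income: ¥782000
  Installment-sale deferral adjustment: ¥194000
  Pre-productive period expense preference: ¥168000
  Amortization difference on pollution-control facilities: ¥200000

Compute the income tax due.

¥259680

Alternative floor tax:
  Adjusted income: ¥782000 + ¥194000 + ¥168000 + ¥200000 = ¥1344000
  Exemption: ¥78000 − 20% × (¥1344000 − ¥1182000) = ¥78000 − ¥32400 = ¥45600
  Base: ¥1344000 − ¥45600 = ¥1298400
  ¥1298400 × 20% = ¥259680

Regular tax:
  ¥635000 × 8% = ¥50800
  ¥147000 × 21% = ¥30870
  → ¥81670

¥259680 > ¥81670, so the alternative floor tax is the binding amount.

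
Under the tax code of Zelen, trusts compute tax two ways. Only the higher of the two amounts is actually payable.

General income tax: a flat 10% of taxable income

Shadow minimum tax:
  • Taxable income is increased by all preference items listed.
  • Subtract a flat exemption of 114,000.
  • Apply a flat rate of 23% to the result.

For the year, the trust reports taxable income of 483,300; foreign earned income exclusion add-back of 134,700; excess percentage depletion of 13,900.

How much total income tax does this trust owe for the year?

119,117

General income tax:
  483,300 × 10% = 48,330

Shadow minimum tax:
  Adjusted income: 483,300 + 134,700 + 13,900 = 631,900
  Less exemption 114,000 → base 517,900
  517,900 × 23% = 119,117

119,117 > 48,330, so the shadow minimum tax is the binding amount.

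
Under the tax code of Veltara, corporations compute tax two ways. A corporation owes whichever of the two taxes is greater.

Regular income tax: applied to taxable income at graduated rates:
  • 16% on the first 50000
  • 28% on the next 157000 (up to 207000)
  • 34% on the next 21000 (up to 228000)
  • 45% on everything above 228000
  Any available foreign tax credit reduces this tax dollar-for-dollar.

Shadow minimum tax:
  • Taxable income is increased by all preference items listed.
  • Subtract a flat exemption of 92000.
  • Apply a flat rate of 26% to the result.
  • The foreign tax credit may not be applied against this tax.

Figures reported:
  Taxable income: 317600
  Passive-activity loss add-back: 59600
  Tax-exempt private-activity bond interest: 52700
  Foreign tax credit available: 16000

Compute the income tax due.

87854

Regular income tax:
  50000 × 16% = 8000
  157000 × 28% = 43960
  21000 × 34% = 7140
  89600 × 45% = 40320
  → 99420
  Less foreign tax credit 16000 → 83420

Shadow minimum tax:
  Adjusted income: 317600 + 59600 + 52700 = 429900
  Less exemption 92000 → base 337900
  337900 × 26% = 87854

87854 > 83420, so the shadow minimum tax is the binding amount.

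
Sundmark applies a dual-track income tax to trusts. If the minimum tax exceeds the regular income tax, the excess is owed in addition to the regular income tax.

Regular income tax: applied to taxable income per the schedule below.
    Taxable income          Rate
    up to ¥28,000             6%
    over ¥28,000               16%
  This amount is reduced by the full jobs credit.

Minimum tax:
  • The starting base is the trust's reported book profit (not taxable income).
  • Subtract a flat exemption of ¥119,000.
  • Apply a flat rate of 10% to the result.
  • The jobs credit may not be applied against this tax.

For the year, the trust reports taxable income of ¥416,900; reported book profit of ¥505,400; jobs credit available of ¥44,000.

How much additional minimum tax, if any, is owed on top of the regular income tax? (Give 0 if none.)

Minimum tax:
  Base (reported book profit): ¥505,400
  Less exemption ¥119,000 → base ¥386,400
  ¥386,400 × 10% = ¥38,640

Regular income tax:
  ¥28,000 × 6% = ¥1,680
  ¥388,900 × 16% = ¥62,224
  → ¥63,904
  Less jobs credit ¥44,000 → ¥19,904

Excess of minimum tax over regular income tax: ¥38,640 − ¥19,904 = ¥18,736.

¥18,736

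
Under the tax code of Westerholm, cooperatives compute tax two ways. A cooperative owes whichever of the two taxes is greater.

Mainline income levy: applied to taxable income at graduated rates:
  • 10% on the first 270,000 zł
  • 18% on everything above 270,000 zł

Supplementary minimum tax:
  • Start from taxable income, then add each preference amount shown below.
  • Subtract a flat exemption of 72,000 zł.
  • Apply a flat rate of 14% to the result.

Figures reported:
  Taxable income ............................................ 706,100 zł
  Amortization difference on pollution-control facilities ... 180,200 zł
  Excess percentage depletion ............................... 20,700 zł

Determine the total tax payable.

Supplementary minimum tax:
  Adjusted income: 706,100 zł + 180,200 zł + 20,700 zł = 907,000 zł
  Less exemption 72,000 zł → base 835,000 zł
  835,000 zł × 14% = 116,900 zł

Mainline income levy:
  270,000 zł × 10% = 27,000 zł
  436,100 zł × 18% = 78,498 zł
  → 105,498 zł

116,900 zł > 105,498 zł, so the supplementary minimum tax is the binding amount.

116,900 zł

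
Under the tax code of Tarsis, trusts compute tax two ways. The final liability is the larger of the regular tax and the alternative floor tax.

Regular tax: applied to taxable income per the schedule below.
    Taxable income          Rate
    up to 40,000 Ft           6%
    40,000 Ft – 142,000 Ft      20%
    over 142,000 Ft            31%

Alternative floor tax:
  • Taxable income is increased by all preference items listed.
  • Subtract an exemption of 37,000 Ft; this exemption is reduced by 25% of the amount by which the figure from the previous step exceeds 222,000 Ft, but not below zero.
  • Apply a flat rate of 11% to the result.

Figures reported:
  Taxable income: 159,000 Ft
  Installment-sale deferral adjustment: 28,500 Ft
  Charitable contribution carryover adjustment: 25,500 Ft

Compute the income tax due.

28,070 Ft

Regular tax:
  40,000 Ft × 6% = 2,400 Ft
  102,000 Ft × 20% = 20,400 Ft
  17,000 Ft × 31% = 5,270 Ft
  → 28,070 Ft

Alternative floor tax:
  Adjusted income: 159,000 Ft + 28,500 Ft + 25,500 Ft = 213,000 Ft
  Exemption: 213,000 Ft ≤ 222,000 Ft, so full 37,000 Ft applies
  Base: 213,000 Ft − 37,000 Ft = 176,000 Ft
  176,000 Ft × 11% = 19,360 Ft

28,070 Ft > 19,360 Ft, so the regular tax governs.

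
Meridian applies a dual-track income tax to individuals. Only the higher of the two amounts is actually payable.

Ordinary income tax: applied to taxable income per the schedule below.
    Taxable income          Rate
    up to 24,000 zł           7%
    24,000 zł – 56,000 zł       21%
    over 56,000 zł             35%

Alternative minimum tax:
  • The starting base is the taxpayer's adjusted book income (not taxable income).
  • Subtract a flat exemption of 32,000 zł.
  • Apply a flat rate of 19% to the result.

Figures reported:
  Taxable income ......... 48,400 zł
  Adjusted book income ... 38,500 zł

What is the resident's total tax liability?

6,804 zł

Alternative minimum tax:
  Base (adjusted book income): 38,500 zł
  Less exemption 32,000 zł → base 6,500 zł
  6,500 zł × 19% = 1,235 zł

Ordinary income tax:
  24,000 zł × 7% = 1,680 zł
  24,400 zł × 21% = 5,124 zł
  → 6,804 zł

6,804 zł > 1,235 zł, so the ordinary income tax governs.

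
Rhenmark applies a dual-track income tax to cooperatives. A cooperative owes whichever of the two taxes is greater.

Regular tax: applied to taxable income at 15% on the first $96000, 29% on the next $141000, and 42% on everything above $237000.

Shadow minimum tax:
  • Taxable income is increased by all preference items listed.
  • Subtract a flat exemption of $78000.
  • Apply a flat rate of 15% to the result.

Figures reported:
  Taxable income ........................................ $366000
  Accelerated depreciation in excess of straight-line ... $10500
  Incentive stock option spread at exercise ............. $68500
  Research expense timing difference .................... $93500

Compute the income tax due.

Regular tax:
  $96000 × 15% = $14400
  $141000 × 29% = $40890
  $129000 × 42% = $54180
  → $109470

Shadow minimum tax:
  Adjusted income: $366000 + $10500 + $68500 + $93500 = $538500
  Less exemption $78000 → base $460500
  $460500 × 15% = $69075

$109470 > $69075, so the regular tax governs.

$109470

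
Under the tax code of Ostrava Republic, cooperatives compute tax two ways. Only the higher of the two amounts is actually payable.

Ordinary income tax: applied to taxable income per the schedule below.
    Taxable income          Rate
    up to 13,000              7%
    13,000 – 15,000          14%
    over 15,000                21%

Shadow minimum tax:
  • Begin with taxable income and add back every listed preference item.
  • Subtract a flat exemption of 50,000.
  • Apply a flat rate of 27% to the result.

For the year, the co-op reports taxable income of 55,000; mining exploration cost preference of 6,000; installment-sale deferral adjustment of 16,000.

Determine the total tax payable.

Shadow minimum tax:
  Adjusted income: 55,000 + 6,000 + 16,000 = 77,000
  Less exemption 50,000 → base 27,000
  27,000 × 27% = 7,290

Ordinary income tax:
  13,000 × 7% = 910
  2,000 × 14% = 280
  40,000 × 21% = 8,400
  → 9,590

9,590 > 7,290, so the ordinary income tax governs.

9,590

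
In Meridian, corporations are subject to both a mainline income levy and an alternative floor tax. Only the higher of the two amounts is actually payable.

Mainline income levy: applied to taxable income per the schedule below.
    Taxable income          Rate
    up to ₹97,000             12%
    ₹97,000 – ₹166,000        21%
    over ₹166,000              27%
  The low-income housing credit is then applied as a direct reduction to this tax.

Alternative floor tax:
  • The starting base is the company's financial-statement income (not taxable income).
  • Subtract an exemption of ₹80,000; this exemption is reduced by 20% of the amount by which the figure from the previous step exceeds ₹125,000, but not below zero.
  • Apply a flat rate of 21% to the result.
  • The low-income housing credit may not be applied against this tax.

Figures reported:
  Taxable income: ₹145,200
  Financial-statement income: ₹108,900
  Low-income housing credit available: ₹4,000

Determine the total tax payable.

₹17,762

Alternative floor tax:
  Base (financial-statement income): ₹108,900
  Exemption: ₹108,900 ≤ ₹125,000, so full ₹80,000 applies
  Base: ₹108,900 − ₹80,000 = ₹28,900
  ₹28,900 × 21% = ₹6,069

Mainline income levy:
  ₹97,000 × 12% = ₹11,640
  ₹48,200 × 21% = ₹10,122
  → ₹21,762
  Less low-income housing credit ₹4,000 → ₹17,762

₹17,762 > ₹6,069, so the mainline income levy governs.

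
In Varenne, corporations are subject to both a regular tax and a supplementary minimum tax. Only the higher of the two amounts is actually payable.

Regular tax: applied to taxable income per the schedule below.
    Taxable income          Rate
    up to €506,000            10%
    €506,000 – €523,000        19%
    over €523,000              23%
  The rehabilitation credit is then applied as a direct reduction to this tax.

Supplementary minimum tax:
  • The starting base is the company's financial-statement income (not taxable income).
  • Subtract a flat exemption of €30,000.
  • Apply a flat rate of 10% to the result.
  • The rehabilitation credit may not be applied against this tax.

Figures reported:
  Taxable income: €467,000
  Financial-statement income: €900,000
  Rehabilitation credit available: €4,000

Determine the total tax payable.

€87,000

Regular tax:
  €467,000 × 10% = €46,700
  Less rehabilitation credit €4,000 → €42,700

Supplementary minimum tax:
  Base (financial-statement income): €900,000
  Less exemption €30,000 → base €870,000
  €870,000 × 10% = €87,000

€87,000 > €42,700, so the supplementary minimum tax is the binding amount.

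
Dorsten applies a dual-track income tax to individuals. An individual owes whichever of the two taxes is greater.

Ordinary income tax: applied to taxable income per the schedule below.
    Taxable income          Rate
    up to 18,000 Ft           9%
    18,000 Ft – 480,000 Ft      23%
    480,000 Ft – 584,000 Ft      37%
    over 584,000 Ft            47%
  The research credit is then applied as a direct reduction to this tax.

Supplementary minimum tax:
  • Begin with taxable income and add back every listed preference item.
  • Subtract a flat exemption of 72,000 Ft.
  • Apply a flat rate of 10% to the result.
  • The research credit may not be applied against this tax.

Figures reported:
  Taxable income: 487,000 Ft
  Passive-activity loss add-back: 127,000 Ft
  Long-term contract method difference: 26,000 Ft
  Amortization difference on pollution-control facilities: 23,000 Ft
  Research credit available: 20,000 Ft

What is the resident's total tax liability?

90,470 Ft

Ordinary income tax:
  18,000 Ft × 9% = 1,620 Ft
  462,000 Ft × 23% = 106,260 Ft
  7,000 Ft × 37% = 2,590 Ft
  → 110,470 Ft
  Less research credit 20,000 Ft → 90,470 Ft

Supplementary minimum tax:
  Adjusted income: 487,000 Ft + 127,000 Ft + 26,000 Ft + 23,000 Ft = 663,000 Ft
  Less exemption 72,000 Ft → base 591,000 Ft
  591,000 Ft × 10% = 59,100 Ft

90,470 Ft > 59,100 Ft, so the ordinary income tax governs.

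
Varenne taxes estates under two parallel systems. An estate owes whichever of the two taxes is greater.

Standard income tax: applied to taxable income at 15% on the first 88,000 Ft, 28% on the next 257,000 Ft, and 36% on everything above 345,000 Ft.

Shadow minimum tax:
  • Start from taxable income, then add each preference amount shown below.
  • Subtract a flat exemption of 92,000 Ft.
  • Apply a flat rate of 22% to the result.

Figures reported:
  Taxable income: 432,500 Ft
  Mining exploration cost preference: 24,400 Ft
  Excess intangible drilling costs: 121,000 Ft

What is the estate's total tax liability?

116,660 Ft

Standard income tax:
  88,000 Ft × 15% = 13,200 Ft
  257,000 Ft × 28% = 71,960 Ft
  87,500 Ft × 36% = 31,500 Ft
  → 116,660 Ft

Shadow minimum tax:
  Adjusted income: 432,500 Ft + 24,400 Ft + 121,000 Ft = 577,900 Ft
  Less exemption 92,000 Ft → base 485,900 Ft
  485,900 Ft × 22% = 106,898 Ft

116,660 Ft > 106,898 Ft, so the standard income tax governs.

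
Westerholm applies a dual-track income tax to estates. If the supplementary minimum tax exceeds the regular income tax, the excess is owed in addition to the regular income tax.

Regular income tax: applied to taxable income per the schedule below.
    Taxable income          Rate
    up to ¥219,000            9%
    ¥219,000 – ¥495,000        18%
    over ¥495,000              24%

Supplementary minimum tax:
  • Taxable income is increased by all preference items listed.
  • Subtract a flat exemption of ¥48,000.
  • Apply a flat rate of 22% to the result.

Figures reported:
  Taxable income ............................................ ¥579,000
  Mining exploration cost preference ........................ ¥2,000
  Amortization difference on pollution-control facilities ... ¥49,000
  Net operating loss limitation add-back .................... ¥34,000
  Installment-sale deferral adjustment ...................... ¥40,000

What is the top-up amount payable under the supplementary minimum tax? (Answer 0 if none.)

¥54,770

Supplementary minimum tax:
  Adjusted income: ¥579,000 + ¥2,000 + ¥49,000 + ¥34,000 + ¥40,000 = ¥704,000
  Less exemption ¥48,000 → base ¥656,000
  ¥656,000 × 22% = ¥144,320

Regular income tax:
  ¥219,000 × 9% = ¥19,710
  ¥276,000 × 18% = ¥49,680
  ¥84,000 × 24% = ¥20,160
  → ¥89,550

Excess of supplementary minimum tax over regular income tax: ¥144,320 − ¥89,550 = ¥54,770.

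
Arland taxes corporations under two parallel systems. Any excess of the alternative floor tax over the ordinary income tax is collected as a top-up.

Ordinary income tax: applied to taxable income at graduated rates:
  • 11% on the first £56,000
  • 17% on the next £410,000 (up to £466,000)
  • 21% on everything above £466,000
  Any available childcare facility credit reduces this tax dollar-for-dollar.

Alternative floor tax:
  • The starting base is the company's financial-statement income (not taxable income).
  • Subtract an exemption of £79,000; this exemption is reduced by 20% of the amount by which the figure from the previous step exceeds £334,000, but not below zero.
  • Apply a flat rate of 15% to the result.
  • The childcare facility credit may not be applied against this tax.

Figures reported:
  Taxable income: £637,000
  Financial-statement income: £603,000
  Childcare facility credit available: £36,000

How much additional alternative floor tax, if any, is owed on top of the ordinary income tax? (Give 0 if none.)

Alternative floor tax:
  Base (financial-statement income): £603,000
  Exemption: £79,000 − 20% × (£603,000 − £334,000) = £79,000 − £53,800 = £25,200
  Base: £603,000 − £25,200 = £577,800
  £577,800 × 15% = £86,670

Ordinary income tax:
  £56,000 × 11% = £6,160
  £410,000 × 17% = £69,700
  £171,000 × 21% = £35,910
  → £111,770
  Less childcare facility credit £36,000 → £75,770

Excess of alternative floor tax over ordinary income tax: £86,670 − £75,770 = £10,900.

£10,900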